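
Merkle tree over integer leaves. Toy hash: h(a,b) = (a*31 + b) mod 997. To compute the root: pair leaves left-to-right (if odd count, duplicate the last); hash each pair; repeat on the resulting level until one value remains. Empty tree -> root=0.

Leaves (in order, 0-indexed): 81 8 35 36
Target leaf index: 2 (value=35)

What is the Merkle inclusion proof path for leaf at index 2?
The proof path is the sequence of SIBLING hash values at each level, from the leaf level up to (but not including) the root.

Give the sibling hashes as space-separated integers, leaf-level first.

Answer: 36 525

Derivation:
L0 (leaves): [81, 8, 35, 36], target index=2
L1: h(81,8)=(81*31+8)%997=525 [pair 0] h(35,36)=(35*31+36)%997=124 [pair 1] -> [525, 124]
  Sibling for proof at L0: 36
L2: h(525,124)=(525*31+124)%997=447 [pair 0] -> [447]
  Sibling for proof at L1: 525
Root: 447
Proof path (sibling hashes from leaf to root): [36, 525]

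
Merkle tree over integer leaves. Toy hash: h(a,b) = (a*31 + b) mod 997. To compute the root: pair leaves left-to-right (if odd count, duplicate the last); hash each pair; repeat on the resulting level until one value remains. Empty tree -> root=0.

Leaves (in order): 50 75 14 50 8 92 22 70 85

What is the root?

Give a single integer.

Answer: 332

Derivation:
L0: [50, 75, 14, 50, 8, 92, 22, 70, 85]
L1: h(50,75)=(50*31+75)%997=628 h(14,50)=(14*31+50)%997=484 h(8,92)=(8*31+92)%997=340 h(22,70)=(22*31+70)%997=752 h(85,85)=(85*31+85)%997=726 -> [628, 484, 340, 752, 726]
L2: h(628,484)=(628*31+484)%997=12 h(340,752)=(340*31+752)%997=325 h(726,726)=(726*31+726)%997=301 -> [12, 325, 301]
L3: h(12,325)=(12*31+325)%997=697 h(301,301)=(301*31+301)%997=659 -> [697, 659]
L4: h(697,659)=(697*31+659)%997=332 -> [332]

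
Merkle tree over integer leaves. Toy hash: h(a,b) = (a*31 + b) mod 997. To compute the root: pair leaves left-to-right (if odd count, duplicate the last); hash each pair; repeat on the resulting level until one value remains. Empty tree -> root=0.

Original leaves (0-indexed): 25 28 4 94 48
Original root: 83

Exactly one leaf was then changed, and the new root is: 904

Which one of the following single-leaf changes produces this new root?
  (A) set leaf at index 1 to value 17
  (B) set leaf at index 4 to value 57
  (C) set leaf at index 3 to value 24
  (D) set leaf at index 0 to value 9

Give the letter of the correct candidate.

Answer: C

Derivation:
Original leaves: [25, 28, 4, 94, 48]
Target new root: 904
Try each candidate change and compute the resulting root:
Candidate A: set leaf[1] = 17 -> leaves = [25, 17, 4, 94, 48]
  L0: [25, 17, 4, 94, 48]
  L1: h(25,17)=(25*31+17)%997=792 h(4,94)=(4*31+94)%997=218 h(48,48)=(48*31+48)%997=539 -> [792, 218, 539]
  L2: h(792,218)=(792*31+218)%997=842 h(539,539)=(539*31+539)%997=299 -> [842, 299]
  L3: h(842,299)=(842*31+299)%997=479 -> [479]
  root = 479 != target 904
Candidate B: set leaf[4] = 57 -> leaves = [25, 28, 4, 94, 57]
  L0: [25, 28, 4, 94, 57]
  L1: h(25,28)=(25*31+28)%997=803 h(4,94)=(4*31+94)%997=218 h(57,57)=(57*31+57)%997=827 -> [803, 218, 827]
  L2: h(803,218)=(803*31+218)%997=186 h(827,827)=(827*31+827)%997=542 -> [186, 542]
  L3: h(186,542)=(186*31+542)%997=326 -> [326]
  root = 326 != target 904
Candidate C: set leaf[3] = 24 -> leaves = [25, 28, 4, 24, 48]
  L0: [25, 28, 4, 24, 48]
  L1: h(25,28)=(25*31+28)%997=803 h(4,24)=(4*31+24)%997=148 h(48,48)=(48*31+48)%997=539 -> [803, 148, 539]
  L2: h(803,148)=(803*31+148)%997=116 h(539,539)=(539*31+539)%997=299 -> [116, 299]
  L3: h(116,299)=(116*31+299)%997=904 -> [904]
  root = 904 == target 904  ** MATCH **
Candidate D: set leaf[0] = 9 -> leaves = [9, 28, 4, 94, 48]
  L0: [9, 28, 4, 94, 48]
  L1: h(9,28)=(9*31+28)%997=307 h(4,94)=(4*31+94)%997=218 h(48,48)=(48*31+48)%997=539 -> [307, 218, 539]
  L2: h(307,218)=(307*31+218)%997=762 h(539,539)=(539*31+539)%997=299 -> [762, 299]
  L3: h(762,299)=(762*31+299)%997=990 -> [990]
  root = 990 != target 904
Candidate C produces the target root.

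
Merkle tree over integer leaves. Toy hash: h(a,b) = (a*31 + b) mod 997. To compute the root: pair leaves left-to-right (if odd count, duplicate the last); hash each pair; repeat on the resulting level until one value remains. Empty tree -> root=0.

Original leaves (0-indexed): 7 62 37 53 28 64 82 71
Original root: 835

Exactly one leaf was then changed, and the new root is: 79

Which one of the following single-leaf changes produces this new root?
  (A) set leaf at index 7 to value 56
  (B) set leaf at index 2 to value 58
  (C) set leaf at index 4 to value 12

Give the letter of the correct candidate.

Answer: B

Derivation:
Original leaves: [7, 62, 37, 53, 28, 64, 82, 71]
Target new root: 79
Try each candidate change and compute the resulting root:
Candidate A: set leaf[7] = 56 -> leaves = [7, 62, 37, 53, 28, 64, 82, 56]
  L0: [7, 62, 37, 53, 28, 64, 82, 56]
  L1: h(7,62)=(7*31+62)%997=279 h(37,53)=(37*31+53)%997=203 h(28,64)=(28*31+64)%997=932 h(82,56)=(82*31+56)%997=604 -> [279, 203, 932, 604]
  L2: h(279,203)=(279*31+203)%997=876 h(932,604)=(932*31+604)%997=583 -> [876, 583]
  L3: h(876,583)=(876*31+583)%997=820 -> [820]
  root = 820 != target 79
Candidate B: set leaf[2] = 58 -> leaves = [7, 62, 58, 53, 28, 64, 82, 71]
  L0: [7, 62, 58, 53, 28, 64, 82, 71]
  L1: h(7,62)=(7*31+62)%997=279 h(58,53)=(58*31+53)%997=854 h(28,64)=(28*31+64)%997=932 h(82,71)=(82*31+71)%997=619 -> [279, 854, 932, 619]
  L2: h(279,854)=(279*31+854)%997=530 h(932,619)=(932*31+619)%997=598 -> [530, 598]
  L3: h(530,598)=(530*31+598)%997=79 -> [79]
  root = 79 == target 79  ** MATCH **
Candidate C: set leaf[4] = 12 -> leaves = [7, 62, 37, 53, 12, 64, 82, 71]
  L0: [7, 62, 37, 53, 12, 64, 82, 71]
  L1: h(7,62)=(7*31+62)%997=279 h(37,53)=(37*31+53)%997=203 h(12,64)=(12*31+64)%997=436 h(82,71)=(82*31+71)%997=619 -> [279, 203, 436, 619]
  L2: h(279,203)=(279*31+203)%997=876 h(436,619)=(436*31+619)%997=177 -> [876, 177]
  L3: h(876,177)=(876*31+177)%997=414 -> [414]
  root = 414 != target 79
Candidate B produces the target root.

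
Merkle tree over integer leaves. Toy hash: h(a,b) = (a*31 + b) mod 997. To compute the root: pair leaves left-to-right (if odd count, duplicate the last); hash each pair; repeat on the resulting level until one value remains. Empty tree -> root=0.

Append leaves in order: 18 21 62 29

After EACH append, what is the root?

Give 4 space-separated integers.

After append 18 (leaves=[18]):
  L0: [18]
  root=18
After append 21 (leaves=[18, 21]):
  L0: [18, 21]
  L1: h(18,21)=(18*31+21)%997=579 -> [579]
  root=579
After append 62 (leaves=[18, 21, 62]):
  L0: [18, 21, 62]
  L1: h(18,21)=(18*31+21)%997=579 h(62,62)=(62*31+62)%997=987 -> [579, 987]
  L2: h(579,987)=(579*31+987)%997=990 -> [990]
  root=990
After append 29 (leaves=[18, 21, 62, 29]):
  L0: [18, 21, 62, 29]
  L1: h(18,21)=(18*31+21)%997=579 h(62,29)=(62*31+29)%997=954 -> [579, 954]
  L2: h(579,954)=(579*31+954)%997=957 -> [957]
  root=957

Answer: 18 579 990 957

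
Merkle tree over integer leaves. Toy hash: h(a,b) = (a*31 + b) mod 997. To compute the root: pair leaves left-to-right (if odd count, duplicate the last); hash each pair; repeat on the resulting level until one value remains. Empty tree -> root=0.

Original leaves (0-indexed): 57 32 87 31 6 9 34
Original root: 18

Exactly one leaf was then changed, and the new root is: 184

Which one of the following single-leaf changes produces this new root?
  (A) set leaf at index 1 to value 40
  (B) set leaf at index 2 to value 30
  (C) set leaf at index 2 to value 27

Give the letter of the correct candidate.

Answer: C

Derivation:
Original leaves: [57, 32, 87, 31, 6, 9, 34]
Target new root: 184
Try each candidate change and compute the resulting root:
Candidate A: set leaf[1] = 40 -> leaves = [57, 40, 87, 31, 6, 9, 34]
  L0: [57, 40, 87, 31, 6, 9, 34]
  L1: h(57,40)=(57*31+40)%997=810 h(87,31)=(87*31+31)%997=734 h(6,9)=(6*31+9)%997=195 h(34,34)=(34*31+34)%997=91 -> [810, 734, 195, 91]
  L2: h(810,734)=(810*31+734)%997=919 h(195,91)=(195*31+91)%997=154 -> [919, 154]
  L3: h(919,154)=(919*31+154)%997=727 -> [727]
  root = 727 != target 184
Candidate B: set leaf[2] = 30 -> leaves = [57, 32, 30, 31, 6, 9, 34]
  L0: [57, 32, 30, 31, 6, 9, 34]
  L1: h(57,32)=(57*31+32)%997=802 h(30,31)=(30*31+31)%997=961 h(6,9)=(6*31+9)%997=195 h(34,34)=(34*31+34)%997=91 -> [802, 961, 195, 91]
  L2: h(802,961)=(802*31+961)%997=898 h(195,91)=(195*31+91)%997=154 -> [898, 154]
  L3: h(898,154)=(898*31+154)%997=76 -> [76]
  root = 76 != target 184
Candidate C: set leaf[2] = 27 -> leaves = [57, 32, 27, 31, 6, 9, 34]
  L0: [57, 32, 27, 31, 6, 9, 34]
  L1: h(57,32)=(57*31+32)%997=802 h(27,31)=(27*31+31)%997=868 h(6,9)=(6*31+9)%997=195 h(34,34)=(34*31+34)%997=91 -> [802, 868, 195, 91]
  L2: h(802,868)=(802*31+868)%997=805 h(195,91)=(195*31+91)%997=154 -> [805, 154]
  L3: h(805,154)=(805*31+154)%997=184 -> [184]
  root = 184 == target 184  ** MATCH **
Candidate C produces the target root.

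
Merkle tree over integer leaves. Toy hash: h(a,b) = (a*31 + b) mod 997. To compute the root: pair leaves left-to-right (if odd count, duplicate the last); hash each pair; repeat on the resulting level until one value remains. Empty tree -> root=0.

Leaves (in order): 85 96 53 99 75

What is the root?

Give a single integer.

Answer: 582

Derivation:
L0: [85, 96, 53, 99, 75]
L1: h(85,96)=(85*31+96)%997=737 h(53,99)=(53*31+99)%997=745 h(75,75)=(75*31+75)%997=406 -> [737, 745, 406]
L2: h(737,745)=(737*31+745)%997=661 h(406,406)=(406*31+406)%997=31 -> [661, 31]
L3: h(661,31)=(661*31+31)%997=582 -> [582]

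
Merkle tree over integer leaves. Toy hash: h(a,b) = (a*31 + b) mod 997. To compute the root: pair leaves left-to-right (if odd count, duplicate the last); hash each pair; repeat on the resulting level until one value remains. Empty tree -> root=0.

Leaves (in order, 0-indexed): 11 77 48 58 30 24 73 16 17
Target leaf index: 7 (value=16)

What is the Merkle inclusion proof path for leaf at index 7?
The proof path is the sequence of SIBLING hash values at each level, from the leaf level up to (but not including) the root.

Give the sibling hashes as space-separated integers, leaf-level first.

Answer: 73 954 546 730

Derivation:
L0 (leaves): [11, 77, 48, 58, 30, 24, 73, 16, 17], target index=7
L1: h(11,77)=(11*31+77)%997=418 [pair 0] h(48,58)=(48*31+58)%997=549 [pair 1] h(30,24)=(30*31+24)%997=954 [pair 2] h(73,16)=(73*31+16)%997=285 [pair 3] h(17,17)=(17*31+17)%997=544 [pair 4] -> [418, 549, 954, 285, 544]
  Sibling for proof at L0: 73
L2: h(418,549)=(418*31+549)%997=546 [pair 0] h(954,285)=(954*31+285)%997=946 [pair 1] h(544,544)=(544*31+544)%997=459 [pair 2] -> [546, 946, 459]
  Sibling for proof at L1: 954
L3: h(546,946)=(546*31+946)%997=923 [pair 0] h(459,459)=(459*31+459)%997=730 [pair 1] -> [923, 730]
  Sibling for proof at L2: 546
L4: h(923,730)=(923*31+730)%997=430 [pair 0] -> [430]
  Sibling for proof at L3: 730
Root: 430
Proof path (sibling hashes from leaf to root): [73, 954, 546, 730]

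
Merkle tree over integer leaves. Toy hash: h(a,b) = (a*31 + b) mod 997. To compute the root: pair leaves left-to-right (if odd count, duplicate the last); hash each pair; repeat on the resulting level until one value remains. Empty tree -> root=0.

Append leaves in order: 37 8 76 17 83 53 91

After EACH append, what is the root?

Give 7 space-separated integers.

After append 37 (leaves=[37]):
  L0: [37]
  root=37
After append 8 (leaves=[37, 8]):
  L0: [37, 8]
  L1: h(37,8)=(37*31+8)%997=158 -> [158]
  root=158
After append 76 (leaves=[37, 8, 76]):
  L0: [37, 8, 76]
  L1: h(37,8)=(37*31+8)%997=158 h(76,76)=(76*31+76)%997=438 -> [158, 438]
  L2: h(158,438)=(158*31+438)%997=351 -> [351]
  root=351
After append 17 (leaves=[37, 8, 76, 17]):
  L0: [37, 8, 76, 17]
  L1: h(37,8)=(37*31+8)%997=158 h(76,17)=(76*31+17)%997=379 -> [158, 379]
  L2: h(158,379)=(158*31+379)%997=292 -> [292]
  root=292
After append 83 (leaves=[37, 8, 76, 17, 83]):
  L0: [37, 8, 76, 17, 83]
  L1: h(37,8)=(37*31+8)%997=158 h(76,17)=(76*31+17)%997=379 h(83,83)=(83*31+83)%997=662 -> [158, 379, 662]
  L2: h(158,379)=(158*31+379)%997=292 h(662,662)=(662*31+662)%997=247 -> [292, 247]
  L3: h(292,247)=(292*31+247)%997=326 -> [326]
  root=326
After append 53 (leaves=[37, 8, 76, 17, 83, 53]):
  L0: [37, 8, 76, 17, 83, 53]
  L1: h(37,8)=(37*31+8)%997=158 h(76,17)=(76*31+17)%997=379 h(83,53)=(83*31+53)%997=632 -> [158, 379, 632]
  L2: h(158,379)=(158*31+379)%997=292 h(632,632)=(632*31+632)%997=284 -> [292, 284]
  L3: h(292,284)=(292*31+284)%997=363 -> [363]
  root=363
After append 91 (leaves=[37, 8, 76, 17, 83, 53, 91]):
  L0: [37, 8, 76, 17, 83, 53, 91]
  L1: h(37,8)=(37*31+8)%997=158 h(76,17)=(76*31+17)%997=379 h(83,53)=(83*31+53)%997=632 h(91,91)=(91*31+91)%997=918 -> [158, 379, 632, 918]
  L2: h(158,379)=(158*31+379)%997=292 h(632,918)=(632*31+918)%997=570 -> [292, 570]
  L3: h(292,570)=(292*31+570)%997=649 -> [649]
  root=649

Answer: 37 158 351 292 326 363 649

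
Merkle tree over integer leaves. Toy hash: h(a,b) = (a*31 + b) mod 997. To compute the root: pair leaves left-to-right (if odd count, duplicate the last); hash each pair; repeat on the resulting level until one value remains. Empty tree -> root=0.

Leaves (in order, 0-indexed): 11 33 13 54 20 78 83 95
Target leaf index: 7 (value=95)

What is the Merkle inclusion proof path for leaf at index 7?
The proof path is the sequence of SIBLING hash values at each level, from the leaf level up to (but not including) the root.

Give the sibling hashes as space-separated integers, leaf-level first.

L0 (leaves): [11, 33, 13, 54, 20, 78, 83, 95], target index=7
L1: h(11,33)=(11*31+33)%997=374 [pair 0] h(13,54)=(13*31+54)%997=457 [pair 1] h(20,78)=(20*31+78)%997=698 [pair 2] h(83,95)=(83*31+95)%997=674 [pair 3] -> [374, 457, 698, 674]
  Sibling for proof at L0: 83
L2: h(374,457)=(374*31+457)%997=87 [pair 0] h(698,674)=(698*31+674)%997=378 [pair 1] -> [87, 378]
  Sibling for proof at L1: 698
L3: h(87,378)=(87*31+378)%997=84 [pair 0] -> [84]
  Sibling for proof at L2: 87
Root: 84
Proof path (sibling hashes from leaf to root): [83, 698, 87]

Answer: 83 698 87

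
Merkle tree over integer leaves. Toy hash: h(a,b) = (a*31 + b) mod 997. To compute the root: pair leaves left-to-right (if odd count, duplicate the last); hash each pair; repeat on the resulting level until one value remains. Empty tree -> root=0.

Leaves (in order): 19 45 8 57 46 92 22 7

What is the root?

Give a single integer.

Answer: 480

Derivation:
L0: [19, 45, 8, 57, 46, 92, 22, 7]
L1: h(19,45)=(19*31+45)%997=634 h(8,57)=(8*31+57)%997=305 h(46,92)=(46*31+92)%997=521 h(22,7)=(22*31+7)%997=689 -> [634, 305, 521, 689]
L2: h(634,305)=(634*31+305)%997=19 h(521,689)=(521*31+689)%997=888 -> [19, 888]
L3: h(19,888)=(19*31+888)%997=480 -> [480]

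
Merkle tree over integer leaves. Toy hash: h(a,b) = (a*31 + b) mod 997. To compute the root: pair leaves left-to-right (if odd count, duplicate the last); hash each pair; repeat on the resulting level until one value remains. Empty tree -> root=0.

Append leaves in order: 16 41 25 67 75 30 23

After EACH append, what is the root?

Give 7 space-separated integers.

Answer: 16 537 498 540 819 376 751

Derivation:
After append 16 (leaves=[16]):
  L0: [16]
  root=16
After append 41 (leaves=[16, 41]):
  L0: [16, 41]
  L1: h(16,41)=(16*31+41)%997=537 -> [537]
  root=537
After append 25 (leaves=[16, 41, 25]):
  L0: [16, 41, 25]
  L1: h(16,41)=(16*31+41)%997=537 h(25,25)=(25*31+25)%997=800 -> [537, 800]
  L2: h(537,800)=(537*31+800)%997=498 -> [498]
  root=498
After append 67 (leaves=[16, 41, 25, 67]):
  L0: [16, 41, 25, 67]
  L1: h(16,41)=(16*31+41)%997=537 h(25,67)=(25*31+67)%997=842 -> [537, 842]
  L2: h(537,842)=(537*31+842)%997=540 -> [540]
  root=540
After append 75 (leaves=[16, 41, 25, 67, 75]):
  L0: [16, 41, 25, 67, 75]
  L1: h(16,41)=(16*31+41)%997=537 h(25,67)=(25*31+67)%997=842 h(75,75)=(75*31+75)%997=406 -> [537, 842, 406]
  L2: h(537,842)=(537*31+842)%997=540 h(406,406)=(406*31+406)%997=31 -> [540, 31]
  L3: h(540,31)=(540*31+31)%997=819 -> [819]
  root=819
After append 30 (leaves=[16, 41, 25, 67, 75, 30]):
  L0: [16, 41, 25, 67, 75, 30]
  L1: h(16,41)=(16*31+41)%997=537 h(25,67)=(25*31+67)%997=842 h(75,30)=(75*31+30)%997=361 -> [537, 842, 361]
  L2: h(537,842)=(537*31+842)%997=540 h(361,361)=(361*31+361)%997=585 -> [540, 585]
  L3: h(540,585)=(540*31+585)%997=376 -> [376]
  root=376
After append 23 (leaves=[16, 41, 25, 67, 75, 30, 23]):
  L0: [16, 41, 25, 67, 75, 30, 23]
  L1: h(16,41)=(16*31+41)%997=537 h(25,67)=(25*31+67)%997=842 h(75,30)=(75*31+30)%997=361 h(23,23)=(23*31+23)%997=736 -> [537, 842, 361, 736]
  L2: h(537,842)=(537*31+842)%997=540 h(361,736)=(361*31+736)%997=960 -> [540, 960]
  L3: h(540,960)=(540*31+960)%997=751 -> [751]
  root=751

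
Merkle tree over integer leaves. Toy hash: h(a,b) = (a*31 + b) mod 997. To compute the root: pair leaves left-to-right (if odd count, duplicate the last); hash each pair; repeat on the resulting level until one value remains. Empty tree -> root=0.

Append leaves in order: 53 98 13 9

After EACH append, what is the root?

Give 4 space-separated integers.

After append 53 (leaves=[53]):
  L0: [53]
  root=53
After append 98 (leaves=[53, 98]):
  L0: [53, 98]
  L1: h(53,98)=(53*31+98)%997=744 -> [744]
  root=744
After append 13 (leaves=[53, 98, 13]):
  L0: [53, 98, 13]
  L1: h(53,98)=(53*31+98)%997=744 h(13,13)=(13*31+13)%997=416 -> [744, 416]
  L2: h(744,416)=(744*31+416)%997=549 -> [549]
  root=549
After append 9 (leaves=[53, 98, 13, 9]):
  L0: [53, 98, 13, 9]
  L1: h(53,98)=(53*31+98)%997=744 h(13,9)=(13*31+9)%997=412 -> [744, 412]
  L2: h(744,412)=(744*31+412)%997=545 -> [545]
  root=545

Answer: 53 744 549 545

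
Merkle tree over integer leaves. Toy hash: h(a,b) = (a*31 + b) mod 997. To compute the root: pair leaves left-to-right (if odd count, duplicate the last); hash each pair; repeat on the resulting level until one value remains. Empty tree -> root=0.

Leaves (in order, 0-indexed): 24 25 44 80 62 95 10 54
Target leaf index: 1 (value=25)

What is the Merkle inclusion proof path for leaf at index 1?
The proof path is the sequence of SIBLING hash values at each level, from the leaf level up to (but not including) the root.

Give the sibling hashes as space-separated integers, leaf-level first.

Answer: 24 447 80

Derivation:
L0 (leaves): [24, 25, 44, 80, 62, 95, 10, 54], target index=1
L1: h(24,25)=(24*31+25)%997=769 [pair 0] h(44,80)=(44*31+80)%997=447 [pair 1] h(62,95)=(62*31+95)%997=23 [pair 2] h(10,54)=(10*31+54)%997=364 [pair 3] -> [769, 447, 23, 364]
  Sibling for proof at L0: 24
L2: h(769,447)=(769*31+447)%997=358 [pair 0] h(23,364)=(23*31+364)%997=80 [pair 1] -> [358, 80]
  Sibling for proof at L1: 447
L3: h(358,80)=(358*31+80)%997=211 [pair 0] -> [211]
  Sibling for proof at L2: 80
Root: 211
Proof path (sibling hashes from leaf to root): [24, 447, 80]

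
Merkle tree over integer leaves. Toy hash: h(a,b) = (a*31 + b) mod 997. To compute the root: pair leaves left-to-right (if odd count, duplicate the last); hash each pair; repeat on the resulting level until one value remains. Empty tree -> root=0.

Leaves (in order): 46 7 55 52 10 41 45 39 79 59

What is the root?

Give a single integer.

L0: [46, 7, 55, 52, 10, 41, 45, 39, 79, 59]
L1: h(46,7)=(46*31+7)%997=436 h(55,52)=(55*31+52)%997=760 h(10,41)=(10*31+41)%997=351 h(45,39)=(45*31+39)%997=437 h(79,59)=(79*31+59)%997=514 -> [436, 760, 351, 437, 514]
L2: h(436,760)=(436*31+760)%997=318 h(351,437)=(351*31+437)%997=351 h(514,514)=(514*31+514)%997=496 -> [318, 351, 496]
L3: h(318,351)=(318*31+351)%997=239 h(496,496)=(496*31+496)%997=917 -> [239, 917]
L4: h(239,917)=(239*31+917)%997=350 -> [350]

Answer: 350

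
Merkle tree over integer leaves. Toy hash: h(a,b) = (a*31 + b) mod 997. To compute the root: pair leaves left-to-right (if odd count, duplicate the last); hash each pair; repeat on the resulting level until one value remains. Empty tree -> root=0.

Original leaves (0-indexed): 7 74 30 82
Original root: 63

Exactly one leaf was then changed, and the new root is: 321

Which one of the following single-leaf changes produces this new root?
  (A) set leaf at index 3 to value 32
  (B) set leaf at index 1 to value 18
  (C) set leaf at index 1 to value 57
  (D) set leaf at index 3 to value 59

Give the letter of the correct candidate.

Original leaves: [7, 74, 30, 82]
Target new root: 321
Try each candidate change and compute the resulting root:
Candidate A: set leaf[3] = 32 -> leaves = [7, 74, 30, 32]
  L0: [7, 74, 30, 32]
  L1: h(7,74)=(7*31+74)%997=291 h(30,32)=(30*31+32)%997=962 -> [291, 962]
  L2: h(291,962)=(291*31+962)%997=13 -> [13]
  root = 13 != target 321
Candidate B: set leaf[1] = 18 -> leaves = [7, 18, 30, 82]
  L0: [7, 18, 30, 82]
  L1: h(7,18)=(7*31+18)%997=235 h(30,82)=(30*31+82)%997=15 -> [235, 15]
  L2: h(235,15)=(235*31+15)%997=321 -> [321]
  root = 321 == target 321  ** MATCH **
Candidate C: set leaf[1] = 57 -> leaves = [7, 57, 30, 82]
  L0: [7, 57, 30, 82]
  L1: h(7,57)=(7*31+57)%997=274 h(30,82)=(30*31+82)%997=15 -> [274, 15]
  L2: h(274,15)=(274*31+15)%997=533 -> [533]
  root = 533 != target 321
Candidate D: set leaf[3] = 59 -> leaves = [7, 74, 30, 59]
  L0: [7, 74, 30, 59]
  L1: h(7,74)=(7*31+74)%997=291 h(30,59)=(30*31+59)%997=989 -> [291, 989]
  L2: h(291,989)=(291*31+989)%997=40 -> [40]
  root = 40 != target 321
Candidate B produces the target root.

Answer: B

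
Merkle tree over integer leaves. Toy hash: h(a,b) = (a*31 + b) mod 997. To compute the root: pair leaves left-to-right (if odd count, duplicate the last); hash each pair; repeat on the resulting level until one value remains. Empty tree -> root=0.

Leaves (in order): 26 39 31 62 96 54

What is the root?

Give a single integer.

L0: [26, 39, 31, 62, 96, 54]
L1: h(26,39)=(26*31+39)%997=845 h(31,62)=(31*31+62)%997=26 h(96,54)=(96*31+54)%997=39 -> [845, 26, 39]
L2: h(845,26)=(845*31+26)%997=299 h(39,39)=(39*31+39)%997=251 -> [299, 251]
L3: h(299,251)=(299*31+251)%997=547 -> [547]

Answer: 547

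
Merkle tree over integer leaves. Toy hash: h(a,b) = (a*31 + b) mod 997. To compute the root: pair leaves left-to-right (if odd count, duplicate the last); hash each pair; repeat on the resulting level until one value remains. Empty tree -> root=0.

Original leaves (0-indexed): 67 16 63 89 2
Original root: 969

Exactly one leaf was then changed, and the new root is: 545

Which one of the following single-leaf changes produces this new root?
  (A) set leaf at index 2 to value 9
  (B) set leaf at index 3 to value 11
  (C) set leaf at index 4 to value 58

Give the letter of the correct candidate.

Answer: B

Derivation:
Original leaves: [67, 16, 63, 89, 2]
Target new root: 545
Try each candidate change and compute the resulting root:
Candidate A: set leaf[2] = 9 -> leaves = [67, 16, 9, 89, 2]
  L0: [67, 16, 9, 89, 2]
  L1: h(67,16)=(67*31+16)%997=99 h(9,89)=(9*31+89)%997=368 h(2,2)=(2*31+2)%997=64 -> [99, 368, 64]
  L2: h(99,368)=(99*31+368)%997=446 h(64,64)=(64*31+64)%997=54 -> [446, 54]
  L3: h(446,54)=(446*31+54)%997=919 -> [919]
  root = 919 != target 545
Candidate B: set leaf[3] = 11 -> leaves = [67, 16, 63, 11, 2]
  L0: [67, 16, 63, 11, 2]
  L1: h(67,16)=(67*31+16)%997=99 h(63,11)=(63*31+11)%997=967 h(2,2)=(2*31+2)%997=64 -> [99, 967, 64]
  L2: h(99,967)=(99*31+967)%997=48 h(64,64)=(64*31+64)%997=54 -> [48, 54]
  L3: h(48,54)=(48*31+54)%997=545 -> [545]
  root = 545 == target 545  ** MATCH **
Candidate C: set leaf[4] = 58 -> leaves = [67, 16, 63, 89, 58]
  L0: [67, 16, 63, 89, 58]
  L1: h(67,16)=(67*31+16)%997=99 h(63,89)=(63*31+89)%997=48 h(58,58)=(58*31+58)%997=859 -> [99, 48, 859]
  L2: h(99,48)=(99*31+48)%997=126 h(859,859)=(859*31+859)%997=569 -> [126, 569]
  L3: h(126,569)=(126*31+569)%997=487 -> [487]
  root = 487 != target 545
Candidate B produces the target root.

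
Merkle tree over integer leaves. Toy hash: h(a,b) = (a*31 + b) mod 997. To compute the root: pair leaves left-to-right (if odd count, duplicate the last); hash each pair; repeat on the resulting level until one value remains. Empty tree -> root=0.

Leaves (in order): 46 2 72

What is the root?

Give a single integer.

L0: [46, 2, 72]
L1: h(46,2)=(46*31+2)%997=431 h(72,72)=(72*31+72)%997=310 -> [431, 310]
L2: h(431,310)=(431*31+310)%997=710 -> [710]

Answer: 710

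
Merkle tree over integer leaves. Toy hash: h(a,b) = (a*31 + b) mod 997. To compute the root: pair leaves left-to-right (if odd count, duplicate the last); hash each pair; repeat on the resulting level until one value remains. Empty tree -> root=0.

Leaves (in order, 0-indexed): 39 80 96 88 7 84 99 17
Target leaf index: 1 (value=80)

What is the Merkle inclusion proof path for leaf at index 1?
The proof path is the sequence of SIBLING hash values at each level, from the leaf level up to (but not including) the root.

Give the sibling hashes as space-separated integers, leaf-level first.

Answer: 39 73 453

Derivation:
L0 (leaves): [39, 80, 96, 88, 7, 84, 99, 17], target index=1
L1: h(39,80)=(39*31+80)%997=292 [pair 0] h(96,88)=(96*31+88)%997=73 [pair 1] h(7,84)=(7*31+84)%997=301 [pair 2] h(99,17)=(99*31+17)%997=95 [pair 3] -> [292, 73, 301, 95]
  Sibling for proof at L0: 39
L2: h(292,73)=(292*31+73)%997=152 [pair 0] h(301,95)=(301*31+95)%997=453 [pair 1] -> [152, 453]
  Sibling for proof at L1: 73
L3: h(152,453)=(152*31+453)%997=180 [pair 0] -> [180]
  Sibling for proof at L2: 453
Root: 180
Proof path (sibling hashes from leaf to root): [39, 73, 453]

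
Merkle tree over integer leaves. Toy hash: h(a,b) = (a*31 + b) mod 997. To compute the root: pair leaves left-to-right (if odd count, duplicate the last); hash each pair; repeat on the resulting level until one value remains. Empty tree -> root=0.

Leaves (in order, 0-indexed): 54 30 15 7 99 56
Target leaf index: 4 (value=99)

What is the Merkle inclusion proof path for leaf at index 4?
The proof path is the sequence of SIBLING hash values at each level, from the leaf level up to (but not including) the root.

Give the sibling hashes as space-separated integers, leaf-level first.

Answer: 56 134 455

Derivation:
L0 (leaves): [54, 30, 15, 7, 99, 56], target index=4
L1: h(54,30)=(54*31+30)%997=707 [pair 0] h(15,7)=(15*31+7)%997=472 [pair 1] h(99,56)=(99*31+56)%997=134 [pair 2] -> [707, 472, 134]
  Sibling for proof at L0: 56
L2: h(707,472)=(707*31+472)%997=455 [pair 0] h(134,134)=(134*31+134)%997=300 [pair 1] -> [455, 300]
  Sibling for proof at L1: 134
L3: h(455,300)=(455*31+300)%997=447 [pair 0] -> [447]
  Sibling for proof at L2: 455
Root: 447
Proof path (sibling hashes from leaf to root): [56, 134, 455]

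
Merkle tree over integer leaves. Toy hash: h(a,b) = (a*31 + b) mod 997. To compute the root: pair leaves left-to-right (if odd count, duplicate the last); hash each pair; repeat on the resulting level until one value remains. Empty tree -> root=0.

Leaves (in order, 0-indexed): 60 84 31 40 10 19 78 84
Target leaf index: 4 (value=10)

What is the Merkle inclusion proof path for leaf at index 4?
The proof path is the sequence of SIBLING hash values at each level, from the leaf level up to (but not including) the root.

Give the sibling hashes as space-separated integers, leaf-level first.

L0 (leaves): [60, 84, 31, 40, 10, 19, 78, 84], target index=4
L1: h(60,84)=(60*31+84)%997=947 [pair 0] h(31,40)=(31*31+40)%997=4 [pair 1] h(10,19)=(10*31+19)%997=329 [pair 2] h(78,84)=(78*31+84)%997=508 [pair 3] -> [947, 4, 329, 508]
  Sibling for proof at L0: 19
L2: h(947,4)=(947*31+4)%997=448 [pair 0] h(329,508)=(329*31+508)%997=737 [pair 1] -> [448, 737]
  Sibling for proof at L1: 508
L3: h(448,737)=(448*31+737)%997=667 [pair 0] -> [667]
  Sibling for proof at L2: 448
Root: 667
Proof path (sibling hashes from leaf to root): [19, 508, 448]

Answer: 19 508 448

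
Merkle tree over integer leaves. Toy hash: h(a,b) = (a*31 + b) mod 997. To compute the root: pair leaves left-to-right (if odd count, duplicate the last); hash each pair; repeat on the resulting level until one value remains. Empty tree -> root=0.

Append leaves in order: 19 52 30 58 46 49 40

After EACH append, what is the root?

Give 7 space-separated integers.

After append 19 (leaves=[19]):
  L0: [19]
  root=19
After append 52 (leaves=[19, 52]):
  L0: [19, 52]
  L1: h(19,52)=(19*31+52)%997=641 -> [641]
  root=641
After append 30 (leaves=[19, 52, 30]):
  L0: [19, 52, 30]
  L1: h(19,52)=(19*31+52)%997=641 h(30,30)=(30*31+30)%997=960 -> [641, 960]
  L2: h(641,960)=(641*31+960)%997=891 -> [891]
  root=891
After append 58 (leaves=[19, 52, 30, 58]):
  L0: [19, 52, 30, 58]
  L1: h(19,52)=(19*31+52)%997=641 h(30,58)=(30*31+58)%997=988 -> [641, 988]
  L2: h(641,988)=(641*31+988)%997=919 -> [919]
  root=919
After append 46 (leaves=[19, 52, 30, 58, 46]):
  L0: [19, 52, 30, 58, 46]
  L1: h(19,52)=(19*31+52)%997=641 h(30,58)=(30*31+58)%997=988 h(46,46)=(46*31+46)%997=475 -> [641, 988, 475]
  L2: h(641,988)=(641*31+988)%997=919 h(475,475)=(475*31+475)%997=245 -> [919, 245]
  L3: h(919,245)=(919*31+245)%997=818 -> [818]
  root=818
After append 49 (leaves=[19, 52, 30, 58, 46, 49]):
  L0: [19, 52, 30, 58, 46, 49]
  L1: h(19,52)=(19*31+52)%997=641 h(30,58)=(30*31+58)%997=988 h(46,49)=(46*31+49)%997=478 -> [641, 988, 478]
  L2: h(641,988)=(641*31+988)%997=919 h(478,478)=(478*31+478)%997=341 -> [919, 341]
  L3: h(919,341)=(919*31+341)%997=914 -> [914]
  root=914
After append 40 (leaves=[19, 52, 30, 58, 46, 49, 40]):
  L0: [19, 52, 30, 58, 46, 49, 40]
  L1: h(19,52)=(19*31+52)%997=641 h(30,58)=(30*31+58)%997=988 h(46,49)=(46*31+49)%997=478 h(40,40)=(40*31+40)%997=283 -> [641, 988, 478, 283]
  L2: h(641,988)=(641*31+988)%997=919 h(478,283)=(478*31+283)%997=146 -> [919, 146]
  L3: h(919,146)=(919*31+146)%997=719 -> [719]
  root=719

Answer: 19 641 891 919 818 914 719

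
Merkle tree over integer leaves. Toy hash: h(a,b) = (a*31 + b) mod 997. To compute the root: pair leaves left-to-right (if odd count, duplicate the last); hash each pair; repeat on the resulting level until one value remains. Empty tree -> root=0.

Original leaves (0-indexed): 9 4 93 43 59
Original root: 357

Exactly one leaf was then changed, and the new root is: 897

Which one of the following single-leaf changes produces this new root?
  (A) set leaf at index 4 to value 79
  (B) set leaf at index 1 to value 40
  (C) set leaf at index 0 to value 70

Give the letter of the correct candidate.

Answer: A

Derivation:
Original leaves: [9, 4, 93, 43, 59]
Target new root: 897
Try each candidate change and compute the resulting root:
Candidate A: set leaf[4] = 79 -> leaves = [9, 4, 93, 43, 79]
  L0: [9, 4, 93, 43, 79]
  L1: h(9,4)=(9*31+4)%997=283 h(93,43)=(93*31+43)%997=932 h(79,79)=(79*31+79)%997=534 -> [283, 932, 534]
  L2: h(283,932)=(283*31+932)%997=732 h(534,534)=(534*31+534)%997=139 -> [732, 139]
  L3: h(732,139)=(732*31+139)%997=897 -> [897]
  root = 897 == target 897  ** MATCH **
Candidate B: set leaf[1] = 40 -> leaves = [9, 40, 93, 43, 59]
  L0: [9, 40, 93, 43, 59]
  L1: h(9,40)=(9*31+40)%997=319 h(93,43)=(93*31+43)%997=932 h(59,59)=(59*31+59)%997=891 -> [319, 932, 891]
  L2: h(319,932)=(319*31+932)%997=851 h(891,891)=(891*31+891)%997=596 -> [851, 596]
  L3: h(851,596)=(851*31+596)%997=58 -> [58]
  root = 58 != target 897
Candidate C: set leaf[0] = 70 -> leaves = [70, 4, 93, 43, 59]
  L0: [70, 4, 93, 43, 59]
  L1: h(70,4)=(70*31+4)%997=180 h(93,43)=(93*31+43)%997=932 h(59,59)=(59*31+59)%997=891 -> [180, 932, 891]
  L2: h(180,932)=(180*31+932)%997=530 h(891,891)=(891*31+891)%997=596 -> [530, 596]
  L3: h(530,596)=(530*31+596)%997=77 -> [77]
  root = 77 != target 897
Candidate A produces the target root.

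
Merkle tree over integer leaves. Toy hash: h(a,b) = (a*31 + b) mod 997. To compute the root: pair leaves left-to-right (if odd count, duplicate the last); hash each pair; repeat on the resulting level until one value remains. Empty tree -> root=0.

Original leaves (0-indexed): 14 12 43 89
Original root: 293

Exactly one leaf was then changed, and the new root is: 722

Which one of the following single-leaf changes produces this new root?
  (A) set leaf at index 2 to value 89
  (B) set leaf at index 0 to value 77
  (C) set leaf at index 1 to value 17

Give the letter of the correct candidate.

Answer: A

Derivation:
Original leaves: [14, 12, 43, 89]
Target new root: 722
Try each candidate change and compute the resulting root:
Candidate A: set leaf[2] = 89 -> leaves = [14, 12, 89, 89]
  L0: [14, 12, 89, 89]
  L1: h(14,12)=(14*31+12)%997=446 h(89,89)=(89*31+89)%997=854 -> [446, 854]
  L2: h(446,854)=(446*31+854)%997=722 -> [722]
  root = 722 == target 722  ** MATCH **
Candidate B: set leaf[0] = 77 -> leaves = [77, 12, 43, 89]
  L0: [77, 12, 43, 89]
  L1: h(77,12)=(77*31+12)%997=405 h(43,89)=(43*31+89)%997=425 -> [405, 425]
  L2: h(405,425)=(405*31+425)%997=19 -> [19]
  root = 19 != target 722
Candidate C: set leaf[1] = 17 -> leaves = [14, 17, 43, 89]
  L0: [14, 17, 43, 89]
  L1: h(14,17)=(14*31+17)%997=451 h(43,89)=(43*31+89)%997=425 -> [451, 425]
  L2: h(451,425)=(451*31+425)%997=448 -> [448]
  root = 448 != target 722
Candidate A produces the target root.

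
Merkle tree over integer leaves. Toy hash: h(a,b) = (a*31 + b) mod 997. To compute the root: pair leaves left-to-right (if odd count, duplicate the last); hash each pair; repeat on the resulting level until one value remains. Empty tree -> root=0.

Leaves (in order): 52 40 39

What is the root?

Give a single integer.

L0: [52, 40, 39]
L1: h(52,40)=(52*31+40)%997=655 h(39,39)=(39*31+39)%997=251 -> [655, 251]
L2: h(655,251)=(655*31+251)%997=616 -> [616]

Answer: 616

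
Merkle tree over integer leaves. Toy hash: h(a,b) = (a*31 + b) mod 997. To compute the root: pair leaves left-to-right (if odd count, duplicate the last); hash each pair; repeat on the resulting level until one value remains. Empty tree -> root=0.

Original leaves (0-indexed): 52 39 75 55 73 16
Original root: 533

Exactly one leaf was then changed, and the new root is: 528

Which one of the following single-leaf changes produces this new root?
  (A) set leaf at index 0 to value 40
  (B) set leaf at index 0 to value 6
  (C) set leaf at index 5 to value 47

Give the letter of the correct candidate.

Answer: C

Derivation:
Original leaves: [52, 39, 75, 55, 73, 16]
Target new root: 528
Try each candidate change and compute the resulting root:
Candidate A: set leaf[0] = 40 -> leaves = [40, 39, 75, 55, 73, 16]
  L0: [40, 39, 75, 55, 73, 16]
  L1: h(40,39)=(40*31+39)%997=282 h(75,55)=(75*31+55)%997=386 h(73,16)=(73*31+16)%997=285 -> [282, 386, 285]
  L2: h(282,386)=(282*31+386)%997=155 h(285,285)=(285*31+285)%997=147 -> [155, 147]
  L3: h(155,147)=(155*31+147)%997=964 -> [964]
  root = 964 != target 528
Candidate B: set leaf[0] = 6 -> leaves = [6, 39, 75, 55, 73, 16]
  L0: [6, 39, 75, 55, 73, 16]
  L1: h(6,39)=(6*31+39)%997=225 h(75,55)=(75*31+55)%997=386 h(73,16)=(73*31+16)%997=285 -> [225, 386, 285]
  L2: h(225,386)=(225*31+386)%997=382 h(285,285)=(285*31+285)%997=147 -> [382, 147]
  L3: h(382,147)=(382*31+147)%997=25 -> [25]
  root = 25 != target 528
Candidate C: set leaf[5] = 47 -> leaves = [52, 39, 75, 55, 73, 47]
  L0: [52, 39, 75, 55, 73, 47]
  L1: h(52,39)=(52*31+39)%997=654 h(75,55)=(75*31+55)%997=386 h(73,47)=(73*31+47)%997=316 -> [654, 386, 316]
  L2: h(654,386)=(654*31+386)%997=720 h(316,316)=(316*31+316)%997=142 -> [720, 142]
  L3: h(720,142)=(720*31+142)%997=528 -> [528]
  root = 528 == target 528  ** MATCH **
Candidate C produces the target root.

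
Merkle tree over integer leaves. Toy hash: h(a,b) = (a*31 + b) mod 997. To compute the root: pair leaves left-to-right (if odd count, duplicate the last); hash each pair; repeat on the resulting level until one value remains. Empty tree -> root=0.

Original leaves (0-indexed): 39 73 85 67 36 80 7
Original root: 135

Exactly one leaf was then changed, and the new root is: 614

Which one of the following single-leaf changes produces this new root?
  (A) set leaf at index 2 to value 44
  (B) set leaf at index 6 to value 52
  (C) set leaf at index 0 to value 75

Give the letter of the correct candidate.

Answer: A

Derivation:
Original leaves: [39, 73, 85, 67, 36, 80, 7]
Target new root: 614
Try each candidate change and compute the resulting root:
Candidate A: set leaf[2] = 44 -> leaves = [39, 73, 44, 67, 36, 80, 7]
  L0: [39, 73, 44, 67, 36, 80, 7]
  L1: h(39,73)=(39*31+73)%997=285 h(44,67)=(44*31+67)%997=434 h(36,80)=(36*31+80)%997=199 h(7,7)=(7*31+7)%997=224 -> [285, 434, 199, 224]
  L2: h(285,434)=(285*31+434)%997=296 h(199,224)=(199*31+224)%997=411 -> [296, 411]
  L3: h(296,411)=(296*31+411)%997=614 -> [614]
  root = 614 == target 614  ** MATCH **
Candidate B: set leaf[6] = 52 -> leaves = [39, 73, 85, 67, 36, 80, 52]
  L0: [39, 73, 85, 67, 36, 80, 52]
  L1: h(39,73)=(39*31+73)%997=285 h(85,67)=(85*31+67)%997=708 h(36,80)=(36*31+80)%997=199 h(52,52)=(52*31+52)%997=667 -> [285, 708, 199, 667]
  L2: h(285,708)=(285*31+708)%997=570 h(199,667)=(199*31+667)%997=854 -> [570, 854]
  L3: h(570,854)=(570*31+854)%997=578 -> [578]
  root = 578 != target 614
Candidate C: set leaf[0] = 75 -> leaves = [75, 73, 85, 67, 36, 80, 7]
  L0: [75, 73, 85, 67, 36, 80, 7]
  L1: h(75,73)=(75*31+73)%997=404 h(85,67)=(85*31+67)%997=708 h(36,80)=(36*31+80)%997=199 h(7,7)=(7*31+7)%997=224 -> [404, 708, 199, 224]
  L2: h(404,708)=(404*31+708)%997=271 h(199,224)=(199*31+224)%997=411 -> [271, 411]
  L3: h(271,411)=(271*31+411)%997=836 -> [836]
  root = 836 != target 614
Candidate A produces the target root.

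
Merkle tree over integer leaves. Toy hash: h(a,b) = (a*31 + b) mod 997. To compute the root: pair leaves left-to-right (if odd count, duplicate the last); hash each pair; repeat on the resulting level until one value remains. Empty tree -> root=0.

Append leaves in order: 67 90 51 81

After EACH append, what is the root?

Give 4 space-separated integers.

After append 67 (leaves=[67]):
  L0: [67]
  root=67
After append 90 (leaves=[67, 90]):
  L0: [67, 90]
  L1: h(67,90)=(67*31+90)%997=173 -> [173]
  root=173
After append 51 (leaves=[67, 90, 51]):
  L0: [67, 90, 51]
  L1: h(67,90)=(67*31+90)%997=173 h(51,51)=(51*31+51)%997=635 -> [173, 635]
  L2: h(173,635)=(173*31+635)%997=16 -> [16]
  root=16
After append 81 (leaves=[67, 90, 51, 81]):
  L0: [67, 90, 51, 81]
  L1: h(67,90)=(67*31+90)%997=173 h(51,81)=(51*31+81)%997=665 -> [173, 665]
  L2: h(173,665)=(173*31+665)%997=46 -> [46]
  root=46

Answer: 67 173 16 46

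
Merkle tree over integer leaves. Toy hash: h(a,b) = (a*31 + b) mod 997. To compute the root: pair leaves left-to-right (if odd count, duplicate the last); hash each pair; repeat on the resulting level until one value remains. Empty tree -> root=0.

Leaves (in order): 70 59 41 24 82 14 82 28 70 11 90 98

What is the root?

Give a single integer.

L0: [70, 59, 41, 24, 82, 14, 82, 28, 70, 11, 90, 98]
L1: h(70,59)=(70*31+59)%997=235 h(41,24)=(41*31+24)%997=298 h(82,14)=(82*31+14)%997=562 h(82,28)=(82*31+28)%997=576 h(70,11)=(70*31+11)%997=187 h(90,98)=(90*31+98)%997=894 -> [235, 298, 562, 576, 187, 894]
L2: h(235,298)=(235*31+298)%997=604 h(562,576)=(562*31+576)%997=52 h(187,894)=(187*31+894)%997=709 -> [604, 52, 709]
L3: h(604,52)=(604*31+52)%997=830 h(709,709)=(709*31+709)%997=754 -> [830, 754]
L4: h(830,754)=(830*31+754)%997=562 -> [562]

Answer: 562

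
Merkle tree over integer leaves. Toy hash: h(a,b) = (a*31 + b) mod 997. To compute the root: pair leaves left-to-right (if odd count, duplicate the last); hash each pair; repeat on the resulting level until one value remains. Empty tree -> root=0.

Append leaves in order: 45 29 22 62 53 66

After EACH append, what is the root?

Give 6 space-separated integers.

Answer: 45 427 980 23 150 566

Derivation:
After append 45 (leaves=[45]):
  L0: [45]
  root=45
After append 29 (leaves=[45, 29]):
  L0: [45, 29]
  L1: h(45,29)=(45*31+29)%997=427 -> [427]
  root=427
After append 22 (leaves=[45, 29, 22]):
  L0: [45, 29, 22]
  L1: h(45,29)=(45*31+29)%997=427 h(22,22)=(22*31+22)%997=704 -> [427, 704]
  L2: h(427,704)=(427*31+704)%997=980 -> [980]
  root=980
After append 62 (leaves=[45, 29, 22, 62]):
  L0: [45, 29, 22, 62]
  L1: h(45,29)=(45*31+29)%997=427 h(22,62)=(22*31+62)%997=744 -> [427, 744]
  L2: h(427,744)=(427*31+744)%997=23 -> [23]
  root=23
After append 53 (leaves=[45, 29, 22, 62, 53]):
  L0: [45, 29, 22, 62, 53]
  L1: h(45,29)=(45*31+29)%997=427 h(22,62)=(22*31+62)%997=744 h(53,53)=(53*31+53)%997=699 -> [427, 744, 699]
  L2: h(427,744)=(427*31+744)%997=23 h(699,699)=(699*31+699)%997=434 -> [23, 434]
  L3: h(23,434)=(23*31+434)%997=150 -> [150]
  root=150
After append 66 (leaves=[45, 29, 22, 62, 53, 66]):
  L0: [45, 29, 22, 62, 53, 66]
  L1: h(45,29)=(45*31+29)%997=427 h(22,62)=(22*31+62)%997=744 h(53,66)=(53*31+66)%997=712 -> [427, 744, 712]
  L2: h(427,744)=(427*31+744)%997=23 h(712,712)=(712*31+712)%997=850 -> [23, 850]
  L3: h(23,850)=(23*31+850)%997=566 -> [566]
  root=566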